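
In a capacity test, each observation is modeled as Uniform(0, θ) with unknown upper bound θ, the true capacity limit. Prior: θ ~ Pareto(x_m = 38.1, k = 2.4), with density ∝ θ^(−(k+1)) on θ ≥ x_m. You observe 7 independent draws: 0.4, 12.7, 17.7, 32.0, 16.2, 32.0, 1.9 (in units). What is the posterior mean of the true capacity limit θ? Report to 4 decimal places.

42.6357

A Pareto(scale x_m, shape k) prior on the upper bound θ of Uniform(0, θ) is conjugate: posterior is Pareto(max(x_m, max xᵢ), k + n).
Sample maximum = 32.0; prior scale x_m = 38.1 → posterior scale = max = 38.1.
Posterior shape = 2.4 + 7 = 9.4.
E[θ|data] = k·x_m/(k−1) = 9.4·38.1/8.4 = 42.6357.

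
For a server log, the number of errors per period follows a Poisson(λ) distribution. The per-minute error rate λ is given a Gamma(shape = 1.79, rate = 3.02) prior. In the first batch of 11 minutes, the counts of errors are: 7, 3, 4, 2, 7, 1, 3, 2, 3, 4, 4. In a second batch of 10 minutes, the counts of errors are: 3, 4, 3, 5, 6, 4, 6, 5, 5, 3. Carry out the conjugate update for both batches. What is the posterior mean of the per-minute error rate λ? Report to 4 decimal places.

3.5716

With a Gamma(shape α, rate β) prior, the Poisson likelihood is conjugate: the posterior is Gamma(α + ΣXᵢ, β + n).
Batch 1: sum of counts S = 40 over n = 11 minutes.
After batch 1: Gamma(α+S, β+n) = Gamma(1.79+40, 3.02+11) = Gamma(41.79, 14.02).
Batch 2: sum of counts S = 44 over n = 10 minutes.
After batch 2: Gamma(α+S, β+n) = Gamma(41.79+44, 14.02+10) = Gamma(85.79, 24.02).
Posterior mean = α/β = 85.79/24.02 = 3.5716.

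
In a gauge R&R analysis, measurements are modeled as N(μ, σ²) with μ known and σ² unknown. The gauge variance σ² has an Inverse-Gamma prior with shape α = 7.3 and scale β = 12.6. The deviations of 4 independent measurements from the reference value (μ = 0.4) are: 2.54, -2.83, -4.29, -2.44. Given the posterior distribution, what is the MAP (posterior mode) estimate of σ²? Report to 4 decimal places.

With known mean μ and an Inverse-Gamma(α, β) prior on σ², the Normal likelihood is conjugate: posterior is Inv-Gamma(α + n/2, β + Σ(xᵢ−μ)²/2).
Σ(xᵢ−μ)² = (2.54)² + (-2.83)² + (-4.29)² + (-2.44)² = 38.8182.
Posterior: Inv-Gamma(7.3 + 4/2, 12.6 + 38.8182/2) = Inv-Gamma(9.30, 32.00910).
Mode = β/(α+1) = 32.00910/10.30 = 3.1077.

3.1077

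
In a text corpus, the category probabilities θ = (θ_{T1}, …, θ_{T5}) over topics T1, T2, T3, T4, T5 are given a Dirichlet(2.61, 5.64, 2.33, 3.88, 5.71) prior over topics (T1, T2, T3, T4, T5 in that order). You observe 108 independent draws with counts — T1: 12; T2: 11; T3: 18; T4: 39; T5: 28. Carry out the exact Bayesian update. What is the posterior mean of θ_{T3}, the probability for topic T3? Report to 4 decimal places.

0.1586

The Dirichlet prior is conjugate to the Multinomial likelihood: each posterior αⱼ = prior αⱼ + observed count nⱼ.
Posterior concentration: (14.61, 16.64, 20.33, 42.88, 33.71), total = 128.17.
E[θ_{T3}|data] = α_{T3}/Σα = 20.33/128.17 = 0.1586.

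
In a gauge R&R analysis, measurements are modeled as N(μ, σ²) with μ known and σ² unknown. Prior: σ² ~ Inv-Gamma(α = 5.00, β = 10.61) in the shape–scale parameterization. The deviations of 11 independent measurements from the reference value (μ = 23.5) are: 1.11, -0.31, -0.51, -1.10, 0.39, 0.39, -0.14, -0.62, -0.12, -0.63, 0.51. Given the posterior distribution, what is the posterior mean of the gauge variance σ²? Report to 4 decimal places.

With known mean μ and an Inverse-Gamma(α, β) prior on σ², the Normal likelihood is conjugate: posterior is Inv-Gamma(α + n/2, β + Σ(xᵢ−μ)²/2).
Σ(xᵢ−μ)² = (1.11)² + (-0.31)² + (-0.51)² + (-1.10)² + (0.39)² + (0.39)² + (-0.14)² + (-0.62)² + (-0.12)² + (-0.63)² + (0.51)² = 4.1779.
Posterior: Inv-Gamma(5.00 + 11/2, 10.61 + 4.1779/2) = Inv-Gamma(10.50, 12.69895).
E[σ²|data] = β/(α−1) = 12.69895/9.50 = 1.3367.

1.3367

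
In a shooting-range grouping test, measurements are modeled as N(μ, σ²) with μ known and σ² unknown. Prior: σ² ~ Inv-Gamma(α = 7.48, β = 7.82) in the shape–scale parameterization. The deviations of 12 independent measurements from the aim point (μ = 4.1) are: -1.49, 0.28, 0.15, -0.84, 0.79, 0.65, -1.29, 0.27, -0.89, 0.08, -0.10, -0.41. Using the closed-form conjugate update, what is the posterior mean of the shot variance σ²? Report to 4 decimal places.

0.8985

With known mean μ and an Inverse-Gamma(α, β) prior on σ², the Normal likelihood is conjugate: posterior is Inv-Gamma(α + n/2, β + Σ(xᵢ−μ)²/2).
Σ(xᵢ−μ)² = (-1.49)² + (0.28)² + (0.15)² + (-0.84)² + (0.79)² + (0.65)² + (-1.29)² + (0.27)² + (-0.89)² + (0.08)² + (-0.10)² + (-0.41)² = 6.7868.
Posterior: Inv-Gamma(7.48 + 12/2, 7.82 + 6.7868/2) = Inv-Gamma(13.48, 11.21340).
E[σ²|data] = β/(α−1) = 11.21340/12.48 = 0.8985.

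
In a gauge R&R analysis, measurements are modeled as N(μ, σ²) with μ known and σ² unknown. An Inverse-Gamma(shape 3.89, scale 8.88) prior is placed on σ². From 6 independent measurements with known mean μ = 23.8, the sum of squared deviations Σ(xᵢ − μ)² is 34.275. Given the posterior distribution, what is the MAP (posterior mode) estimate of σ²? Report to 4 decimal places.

3.2975

With known mean μ and an Inverse-Gamma(α, β) prior on σ², the Normal likelihood is conjugate: posterior is Inv-Gamma(α + n/2, β + Σ(xᵢ−μ)²/2).
Posterior: Inv-Gamma(3.89 + 6/2, 8.88 + 34.275/2) = Inv-Gamma(6.89, 26.0175).
Mode = β/(α+1) = 26.0175/7.89 = 3.2975.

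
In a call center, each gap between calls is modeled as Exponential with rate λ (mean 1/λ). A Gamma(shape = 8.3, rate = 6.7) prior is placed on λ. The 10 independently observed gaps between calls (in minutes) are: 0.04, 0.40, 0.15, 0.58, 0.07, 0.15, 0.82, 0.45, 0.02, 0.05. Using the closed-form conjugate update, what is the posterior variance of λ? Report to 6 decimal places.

With a Gamma(shape α, rate β) prior on the exponential rate λ, the posterior after n observations with total T = Σxᵢ is Gamma(α+n, β+T).
Sum of observations T = 2.73 minutes; n = 10.
Posterior: Gamma(8.3+10, 6.7+2.73) = Gamma(18.3, 9.43).
Var = α/β² = 0.205792.

0.205792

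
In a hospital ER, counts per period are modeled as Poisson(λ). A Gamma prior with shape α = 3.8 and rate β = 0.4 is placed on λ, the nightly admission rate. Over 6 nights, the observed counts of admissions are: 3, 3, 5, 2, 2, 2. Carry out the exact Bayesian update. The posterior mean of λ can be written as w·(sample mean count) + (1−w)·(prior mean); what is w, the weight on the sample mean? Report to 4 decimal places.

0.9375

With a Gamma(shape α, rate β) prior, the Poisson likelihood is conjugate: the posterior is Gamma(α + ΣXᵢ, β + n).
Posterior mean = (α₀+S)/(β₀+n) = [n/(β₀+n)]·(S/n) + [β₀/(β₀+n)]·(α₀/β₀), so only n and β₀ enter the weight.
Weight on data w = n/(β₀+n) = 6/(0.4+6) = 6/6.4 = 0.9375.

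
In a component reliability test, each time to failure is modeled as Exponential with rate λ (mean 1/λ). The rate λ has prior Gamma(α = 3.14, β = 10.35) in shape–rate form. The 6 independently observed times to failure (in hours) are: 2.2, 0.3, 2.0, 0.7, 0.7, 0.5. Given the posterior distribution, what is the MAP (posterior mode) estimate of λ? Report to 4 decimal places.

With a Gamma(shape α, rate β) prior on the exponential rate λ, the posterior after n observations with total T = Σxᵢ is Gamma(α+n, β+T).
Sum of observations T = 6.4 hours; n = 6.
Posterior: Gamma(3.14+6, 10.35+6.4) = Gamma(9.14, 16.75).
Mode = (α−1)/β = 0.4860.

0.4860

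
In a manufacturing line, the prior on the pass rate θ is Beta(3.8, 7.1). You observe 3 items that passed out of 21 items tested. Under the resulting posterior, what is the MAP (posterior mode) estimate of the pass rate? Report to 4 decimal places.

0.1940

The Beta prior is conjugate to a Binomial/Bernoulli likelihood; the update adds successes to α and failures to β.
Posterior: Beta(α+k, β+n−k) = Beta(3.8+3, 7.1+18) = Beta(6.8, 25.1).
Mode of Beta(a,b) for a,b>1 is (a−1)/(a+b−2) = 5.8/29.9 = 0.1940.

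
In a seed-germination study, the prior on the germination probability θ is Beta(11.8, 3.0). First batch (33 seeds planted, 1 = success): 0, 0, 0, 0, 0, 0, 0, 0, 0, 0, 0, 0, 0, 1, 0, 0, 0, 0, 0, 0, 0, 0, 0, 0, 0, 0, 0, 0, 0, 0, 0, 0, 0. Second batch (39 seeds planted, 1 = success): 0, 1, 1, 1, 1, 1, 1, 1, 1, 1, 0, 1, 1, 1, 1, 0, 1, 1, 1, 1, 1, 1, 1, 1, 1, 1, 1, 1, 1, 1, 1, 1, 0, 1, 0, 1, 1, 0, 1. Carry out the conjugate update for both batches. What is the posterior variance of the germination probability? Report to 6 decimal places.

The Beta prior is conjugate to a Binomial/Bernoulli likelihood; the update adds successes to α and failures to β.
After batch 1: Beta(11.8+1, 3.0+32) = Beta(12.8, 35.0).
After batch 2: Beta(12.8+33, 35.0+6) = Beta(45.8, 41.0).
Var = αβ/((α+β)²(α+β+1)) = 45.8·41.0/(86.8²·87.8) = 0.002839.

0.002839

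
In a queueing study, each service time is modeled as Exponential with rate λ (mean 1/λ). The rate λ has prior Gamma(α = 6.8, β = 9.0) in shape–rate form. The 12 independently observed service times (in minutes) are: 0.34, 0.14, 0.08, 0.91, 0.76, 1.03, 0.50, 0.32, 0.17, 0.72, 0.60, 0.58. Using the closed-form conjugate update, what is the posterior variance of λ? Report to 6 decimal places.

With a Gamma(shape α, rate β) prior on the exponential rate λ, the posterior after n observations with total T = Σxᵢ is Gamma(α+n, β+T).
Sum of observations T = 6.15 minutes; n = 12.
Posterior: Gamma(6.8+12, 9.0+6.15) = Gamma(18.8, 15.15).
Var = α/β² = 0.081909.

0.081909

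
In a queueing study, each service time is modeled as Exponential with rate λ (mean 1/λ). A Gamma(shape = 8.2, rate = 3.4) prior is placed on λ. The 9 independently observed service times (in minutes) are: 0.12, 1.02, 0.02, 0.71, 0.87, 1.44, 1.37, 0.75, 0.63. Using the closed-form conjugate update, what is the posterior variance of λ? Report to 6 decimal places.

With a Gamma(shape α, rate β) prior on the exponential rate λ, the posterior after n observations with total T = Σxᵢ is Gamma(α+n, β+T).
Sum of observations T = 6.93 minutes; n = 9.
Posterior: Gamma(8.2+9, 3.4+6.93) = Gamma(17.2, 10.33).
Var = α/β² = 0.161186.

0.161186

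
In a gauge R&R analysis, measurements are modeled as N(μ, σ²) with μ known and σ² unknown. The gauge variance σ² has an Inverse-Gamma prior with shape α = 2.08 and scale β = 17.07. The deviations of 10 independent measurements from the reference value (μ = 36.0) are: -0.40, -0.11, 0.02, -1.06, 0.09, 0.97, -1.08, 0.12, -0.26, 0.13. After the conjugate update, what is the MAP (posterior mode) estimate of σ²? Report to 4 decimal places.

With known mean μ and an Inverse-Gamma(α, β) prior on σ², the Normal likelihood is conjugate: posterior is Inv-Gamma(α + n/2, β + Σ(xᵢ−μ)²/2).
Σ(xᵢ−μ)² = (-0.40)² + (-0.11)² + (0.02)² + (-1.06)² + (0.09)² + (0.97)² + (-1.08)² + (0.12)² + (-0.26)² + (0.13)² = 3.5104.
Posterior: Inv-Gamma(2.08 + 10/2, 17.07 + 3.5104/2) = Inv-Gamma(7.08, 18.82520).
Mode = β/(α+1) = 18.82520/8.08 = 2.3299.

2.3299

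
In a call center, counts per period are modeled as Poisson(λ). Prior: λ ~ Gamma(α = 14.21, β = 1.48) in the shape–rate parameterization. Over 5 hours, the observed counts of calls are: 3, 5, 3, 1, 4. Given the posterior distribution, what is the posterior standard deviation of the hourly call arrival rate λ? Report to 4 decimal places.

With a Gamma(shape α, rate β) prior, the Poisson likelihood is conjugate: the posterior is Gamma(α + ΣXᵢ, β + n).
Sum of counts S = 16 over n = 5 hours.
Posterior: Gamma(α+S, β+n) = Gamma(14.21+16, 1.48+5) = Gamma(30.21, 6.48).
SD = √α/β = √30.21/6.48 = 0.8482.

0.8482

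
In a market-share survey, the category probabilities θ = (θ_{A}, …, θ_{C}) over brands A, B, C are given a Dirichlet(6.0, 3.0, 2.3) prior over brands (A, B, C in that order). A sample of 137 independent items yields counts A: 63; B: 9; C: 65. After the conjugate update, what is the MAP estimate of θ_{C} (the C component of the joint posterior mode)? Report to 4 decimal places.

The Dirichlet prior is conjugate to the Multinomial likelihood: each posterior αⱼ = prior αⱼ + observed count nⱼ.
Posterior concentration: (69.0, 12.0, 67.3), total = 148.3.
Joint mode component: (α_{C}−1)/(Σα−K) = 66.3/145.3 = 0.4563.

0.4563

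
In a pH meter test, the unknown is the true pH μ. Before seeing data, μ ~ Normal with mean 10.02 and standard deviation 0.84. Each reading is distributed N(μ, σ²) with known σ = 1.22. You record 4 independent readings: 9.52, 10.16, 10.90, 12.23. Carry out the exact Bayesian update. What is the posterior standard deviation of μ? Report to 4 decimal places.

0.4936

For Normal data with known variance σ², a Normal(μ₀, σ₀²) prior on μ is conjugate. Posterior precision = 1/σ₀² + n/σ²; posterior mean is the precision-weighted average of μ₀ and x̄.
σ₀² = 0.84² = 0.7056, σ² = 1.22² = 1.4884; σ² + n·σ₀² = 1.4884 + 4·0.7056 = 4.3108.
Posterior precision = 1/σ₀² + n/σ² = 1/0.7056 + 4/1.4884 = (σ² + n·σ₀²)/(σ₀²σ²) = 4.3108/(0.7056·1.4884); posterior variance σₙ² = σ₀²σ²/(σ² + n·σ₀²) = 0.7056·1.4884/4.3108 = 0.243624.
Posterior SD = √σₙ² = √(0.7056·1.4884/4.3108) = 0.4936.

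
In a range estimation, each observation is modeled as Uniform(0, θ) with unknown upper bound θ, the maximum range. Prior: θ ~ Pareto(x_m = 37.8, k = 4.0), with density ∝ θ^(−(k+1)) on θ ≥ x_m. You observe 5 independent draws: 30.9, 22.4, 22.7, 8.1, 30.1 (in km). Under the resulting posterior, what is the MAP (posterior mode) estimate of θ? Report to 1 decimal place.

A Pareto(scale x_m, shape k) prior on the upper bound θ of Uniform(0, θ) is conjugate: posterior is Pareto(max(x_m, max xᵢ), k + n).
Sample maximum = 30.9; prior scale x_m = 37.8 → posterior scale = max = 37.8.
Posterior shape = 4.0 + 5 = 9.0.
The Pareto density is decreasing on [x_m, ∞), so the mode is x_m = 37.8.

37.8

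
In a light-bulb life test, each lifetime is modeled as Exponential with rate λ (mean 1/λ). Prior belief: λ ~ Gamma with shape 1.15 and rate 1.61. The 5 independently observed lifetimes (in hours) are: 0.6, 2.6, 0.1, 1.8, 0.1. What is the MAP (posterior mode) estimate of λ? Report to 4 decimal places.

0.7562

With a Gamma(shape α, rate β) prior on the exponential rate λ, the posterior after n observations with total T = Σxᵢ is Gamma(α+n, β+T).
Sum of observations T = 5.2 hours; n = 5.
Posterior: Gamma(1.15+5, 1.61+5.2) = Gamma(6.15, 6.81).
Mode = (α−1)/β = 0.7562.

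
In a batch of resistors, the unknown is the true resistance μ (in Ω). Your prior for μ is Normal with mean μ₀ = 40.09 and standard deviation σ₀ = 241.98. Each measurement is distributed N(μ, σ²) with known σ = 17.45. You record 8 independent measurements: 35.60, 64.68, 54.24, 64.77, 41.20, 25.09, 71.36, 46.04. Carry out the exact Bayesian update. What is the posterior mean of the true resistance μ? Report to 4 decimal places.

50.3658

For Normal data with known variance σ², a Normal(μ₀, σ₀²) prior on μ is conjugate. Posterior precision = 1/σ₀² + n/σ²; posterior mean is the precision-weighted average of μ₀ and x̄.
Σxᵢ = 35.60 + 64.68 + 54.24 + 64.77 + 41.20 + 25.09 + 71.36 + 46.04 = 402.98, so n·x̄ = 402.98.
σ₀² = 241.98² = 58554.3204, σ² = 17.45² = 304.5025; σ² + n·σ₀² = 304.5025 + 8·58554.3204 = 468739.0657.
Posterior mean = (μ₀/σ₀² + n·x̄/σ²)/(1/σ₀² + n/σ²) = (σ²·μ₀ + σ₀²·n·x̄)/(σ² + n·σ₀²) = (304.5025·40.09 + 58554.3204·402.98)/468739.0657 = 23608427.540017/468739.0657 = 50.3658.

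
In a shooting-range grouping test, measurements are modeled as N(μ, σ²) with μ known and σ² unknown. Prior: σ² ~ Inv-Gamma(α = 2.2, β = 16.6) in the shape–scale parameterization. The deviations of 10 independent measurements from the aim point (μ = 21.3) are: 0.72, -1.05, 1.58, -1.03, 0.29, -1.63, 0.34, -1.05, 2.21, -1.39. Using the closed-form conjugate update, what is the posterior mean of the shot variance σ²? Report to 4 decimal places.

With known mean μ and an Inverse-Gamma(α, β) prior on σ², the Normal likelihood is conjugate: posterior is Inv-Gamma(α + n/2, β + Σ(xᵢ−μ)²/2).
Σ(xᵢ−μ)² = (0.72)² + (-1.05)² + (1.58)² + (-1.03)² + (0.29)² + (-1.63)² + (0.34)² + (-1.05)² + (2.21)² + (-1.39)² = 15.9535.
Posterior: Inv-Gamma(2.2 + 10/2, 16.6 + 15.9535/2) = Inv-Gamma(7.20, 24.57675).
E[σ²|data] = β/(α−1) = 24.57675/6.20 = 3.9640.

3.9640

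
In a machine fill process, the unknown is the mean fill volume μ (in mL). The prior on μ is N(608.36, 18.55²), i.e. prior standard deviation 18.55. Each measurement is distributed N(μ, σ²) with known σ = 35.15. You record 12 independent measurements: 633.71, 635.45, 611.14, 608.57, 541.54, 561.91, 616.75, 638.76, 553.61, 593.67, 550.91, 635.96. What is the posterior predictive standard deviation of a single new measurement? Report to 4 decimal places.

36.2598

For Normal data with known variance σ², a Normal(μ₀, σ₀²) prior on μ is conjugate. Posterior precision = 1/σ₀² + n/σ²; posterior mean is the precision-weighted average of μ₀ and x̄.
σ₀² = 18.55² = 344.1025, σ² = 35.15² = 1235.5225; σ² + n·σ₀² = 1235.5225 + 12·344.1025 = 5364.7525.
Posterior precision = 1/σ₀² + n/σ² = 1/344.1025 + 12/1235.5225 = (σ² + n·σ₀²)/(σ₀²σ²) = 5364.7525/(344.1025·1235.5225); posterior variance σₙ² = σ₀²σ²/(σ² + n·σ₀²) = 344.1025·1235.5225/5364.7525 = 79.248089.
Predictive variance for one new observation = σₙ² + σ² = 344.1025·1235.5225/5364.7525 + 1235.5225 = σ²·(σ₀² + 5364.7525)/5364.7525 = 1235.5225·5708.855/5364.7525 = 1314.770589; SD = √(1235.5225·5708.855/5364.7525) = 36.2598.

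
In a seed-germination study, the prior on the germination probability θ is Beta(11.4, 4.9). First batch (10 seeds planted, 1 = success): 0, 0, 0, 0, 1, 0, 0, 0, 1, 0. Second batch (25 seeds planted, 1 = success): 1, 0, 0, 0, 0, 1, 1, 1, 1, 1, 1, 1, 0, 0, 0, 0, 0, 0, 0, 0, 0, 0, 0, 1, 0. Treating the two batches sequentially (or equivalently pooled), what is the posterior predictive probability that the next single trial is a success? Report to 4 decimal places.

The Beta prior is conjugate to a Binomial/Bernoulli likelihood; the update adds successes to α and failures to β.
After batch 1: Beta(11.4+2, 4.9+8) = Beta(13.4, 12.9).
After batch 2: Beta(13.4+9, 12.9+16) = Beta(22.4, 28.9).
For a single future Bernoulli trial, P(success | data) = α/(α+β) = 0.4366.

0.4366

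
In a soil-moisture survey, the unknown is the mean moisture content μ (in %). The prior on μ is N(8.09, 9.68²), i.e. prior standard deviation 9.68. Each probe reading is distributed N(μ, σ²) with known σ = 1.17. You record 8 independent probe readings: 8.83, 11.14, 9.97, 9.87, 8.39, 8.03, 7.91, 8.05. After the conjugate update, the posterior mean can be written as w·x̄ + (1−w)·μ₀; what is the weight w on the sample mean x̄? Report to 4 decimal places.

For Normal data with known variance σ², a Normal(μ₀, σ₀²) prior on μ is conjugate. Posterior precision = 1/σ₀² + n/σ²; posterior mean is the precision-weighted average of μ₀ and x̄.
σ₀² = 9.68² = 93.7024, σ² = 1.17² = 1.3689. Prior precision 1/σ₀² = 1/93.7024; data precision n/σ² = 8/1.3689.
w = (n/σ²)/(1/σ₀² + n/σ²) = n·σ₀²/(σ² + n·σ₀²) = 8·93.7024/(1.3689 + 8·93.7024) = 749.6192/750.9881 = 0.9982.

0.9982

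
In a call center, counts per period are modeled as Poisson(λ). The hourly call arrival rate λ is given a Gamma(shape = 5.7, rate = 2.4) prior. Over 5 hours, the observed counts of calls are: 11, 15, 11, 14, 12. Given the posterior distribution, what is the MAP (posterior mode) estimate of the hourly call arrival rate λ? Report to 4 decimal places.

With a Gamma(shape α, rate β) prior, the Poisson likelihood is conjugate: the posterior is Gamma(α + ΣXᵢ, β + n).
Sum of counts S = 63 over n = 5 hours.
Posterior: Gamma(α+S, β+n) = Gamma(5.7+63, 2.4+5) = Gamma(68.7, 7.4).
Mode of Gamma(α,β) for α≥1 is (α−1)/β = 67.7/7.4 = 9.1486.

9.1486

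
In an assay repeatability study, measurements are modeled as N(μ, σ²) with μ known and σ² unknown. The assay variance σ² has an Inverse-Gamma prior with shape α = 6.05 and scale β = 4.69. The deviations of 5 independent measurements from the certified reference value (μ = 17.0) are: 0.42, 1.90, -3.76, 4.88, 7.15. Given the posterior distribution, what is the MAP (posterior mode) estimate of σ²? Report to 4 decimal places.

With known mean μ and an Inverse-Gamma(α, β) prior on σ², the Normal likelihood is conjugate: posterior is Inv-Gamma(α + n/2, β + Σ(xᵢ−μ)²/2).
Σ(xᵢ−μ)² = (0.42)² + (1.90)² + (-3.76)² + (4.88)² + (7.15)² = 92.8609.
Posterior: Inv-Gamma(6.05 + 5/2, 4.69 + 92.8609/2) = Inv-Gamma(8.55, 51.12045).
Mode = β/(α+1) = 51.12045/9.55 = 5.3529.

5.3529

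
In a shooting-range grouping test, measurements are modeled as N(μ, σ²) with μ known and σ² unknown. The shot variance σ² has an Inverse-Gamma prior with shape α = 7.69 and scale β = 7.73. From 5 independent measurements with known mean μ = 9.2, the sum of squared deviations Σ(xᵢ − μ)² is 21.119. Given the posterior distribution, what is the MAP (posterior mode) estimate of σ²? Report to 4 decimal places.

1.6345

With known mean μ and an Inverse-Gamma(α, β) prior on σ², the Normal likelihood is conjugate: posterior is Inv-Gamma(α + n/2, β + Σ(xᵢ−μ)²/2).
Posterior: Inv-Gamma(7.69 + 5/2, 7.73 + 21.119/2) = Inv-Gamma(10.19, 18.2895).
Mode = β/(α+1) = 18.2895/11.19 = 1.6345.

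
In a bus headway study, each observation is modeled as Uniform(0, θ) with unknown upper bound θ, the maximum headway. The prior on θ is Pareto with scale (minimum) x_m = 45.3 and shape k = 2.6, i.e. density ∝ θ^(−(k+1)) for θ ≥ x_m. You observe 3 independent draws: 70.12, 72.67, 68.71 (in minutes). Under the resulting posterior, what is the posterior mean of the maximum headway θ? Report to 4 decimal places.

A Pareto(scale x_m, shape k) prior on the upper bound θ of Uniform(0, θ) is conjugate: posterior is Pareto(max(x_m, max xᵢ), k + n).
Sample maximum = 72.67; prior scale x_m = 45.3 → posterior scale = max = 72.67.
Posterior shape = 2.6 + 3 = 5.6.
E[θ|data] = k·x_m/(k−1) = 5.6·72.67/4.6 = 88.4678.

88.4678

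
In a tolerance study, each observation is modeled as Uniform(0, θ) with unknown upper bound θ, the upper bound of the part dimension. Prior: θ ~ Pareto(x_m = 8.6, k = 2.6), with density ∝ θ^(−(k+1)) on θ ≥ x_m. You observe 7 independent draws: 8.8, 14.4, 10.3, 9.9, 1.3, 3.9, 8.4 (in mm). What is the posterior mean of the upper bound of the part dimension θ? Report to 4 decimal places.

16.0744

A Pareto(scale x_m, shape k) prior on the upper bound θ of Uniform(0, θ) is conjugate: posterior is Pareto(max(x_m, max xᵢ), k + n).
Sample maximum = 14.4; prior scale x_m = 8.6 → posterior scale = max = 14.4.
Posterior shape = 2.6 + 7 = 9.6.
E[θ|data] = k·x_m/(k−1) = 9.6·14.4/8.6 = 16.0744.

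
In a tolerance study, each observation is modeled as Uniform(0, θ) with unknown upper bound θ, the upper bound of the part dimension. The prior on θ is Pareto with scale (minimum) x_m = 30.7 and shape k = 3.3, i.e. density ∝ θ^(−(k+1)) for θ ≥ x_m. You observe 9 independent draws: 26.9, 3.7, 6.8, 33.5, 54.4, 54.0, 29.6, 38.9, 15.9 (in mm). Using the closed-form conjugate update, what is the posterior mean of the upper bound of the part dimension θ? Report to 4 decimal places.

A Pareto(scale x_m, shape k) prior on the upper bound θ of Uniform(0, θ) is conjugate: posterior is Pareto(max(x_m, max xᵢ), k + n).
Sample maximum = 54.4; prior scale x_m = 30.7 → posterior scale = max = 54.4.
Posterior shape = 3.3 + 9 = 12.3.
E[θ|data] = k·x_m/(k−1) = 12.3·54.4/11.3 = 59.2142.

59.2142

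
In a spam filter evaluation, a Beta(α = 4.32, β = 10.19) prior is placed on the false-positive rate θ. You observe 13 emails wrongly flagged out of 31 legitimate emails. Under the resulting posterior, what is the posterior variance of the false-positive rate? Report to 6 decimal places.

0.005069

The Beta prior is conjugate to a Binomial/Bernoulli likelihood; the update adds successes to α and failures to β.
Posterior: Beta(α+k, β+n−k) = Beta(4.32+13, 10.19+18) = Beta(17.32, 28.19).
Var = αβ/((α+β)²(α+β+1)) = 17.32·28.19/(45.51²·46.51) = 0.005069.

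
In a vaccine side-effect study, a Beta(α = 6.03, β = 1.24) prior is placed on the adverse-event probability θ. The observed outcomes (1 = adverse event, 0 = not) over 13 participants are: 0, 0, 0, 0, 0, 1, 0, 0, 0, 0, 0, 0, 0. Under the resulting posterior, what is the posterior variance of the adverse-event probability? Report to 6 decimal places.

0.010650

The Beta prior is conjugate to a Binomial/Bernoulli likelihood; the update adds successes to α and failures to β.
Posterior: Beta(α+k, β+n−k) = Beta(6.03+1, 1.24+12) = Beta(7.03, 13.24).
Var = αβ/((α+β)²(α+β+1)) = 7.03·13.24/(20.27²·21.27) = 0.010650.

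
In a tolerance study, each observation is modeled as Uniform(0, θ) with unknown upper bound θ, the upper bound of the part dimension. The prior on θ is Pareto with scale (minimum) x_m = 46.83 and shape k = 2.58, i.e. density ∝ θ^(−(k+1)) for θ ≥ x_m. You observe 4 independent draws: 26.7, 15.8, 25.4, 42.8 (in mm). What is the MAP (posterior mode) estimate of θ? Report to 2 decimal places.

46.83

A Pareto(scale x_m, shape k) prior on the upper bound θ of Uniform(0, θ) is conjugate: posterior is Pareto(max(x_m, max xᵢ), k + n).
Sample maximum = 42.8; prior scale x_m = 46.83 → posterior scale = max = 46.83.
Posterior shape = 2.58 + 4 = 6.58.
The Pareto density is decreasing on [x_m, ∞), so the mode is x_m = 46.83.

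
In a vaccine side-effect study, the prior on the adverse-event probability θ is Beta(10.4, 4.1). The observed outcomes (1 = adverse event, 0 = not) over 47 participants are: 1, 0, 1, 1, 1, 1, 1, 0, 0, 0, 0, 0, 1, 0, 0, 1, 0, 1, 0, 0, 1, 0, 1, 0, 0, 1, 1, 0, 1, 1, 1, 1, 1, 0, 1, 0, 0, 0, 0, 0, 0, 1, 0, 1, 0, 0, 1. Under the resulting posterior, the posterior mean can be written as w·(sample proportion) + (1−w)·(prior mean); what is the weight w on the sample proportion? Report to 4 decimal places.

0.7642

The Beta prior is conjugate to a Binomial/Bernoulli likelihood; the update adds successes to α and failures to β.
Posterior mean = (α₀+k)/(α₀+β₀+n) = [n/(α₀+β₀+n)]·(k/n) + [(α₀+β₀)/(α₀+β₀+n)]·α₀/(α₀+β₀), so only n and the prior enter the weight.
The weight on the data is w = n/(α₀+β₀+n) = 47/(10.4+4.1+47) = 47/61.5 = 0.7642.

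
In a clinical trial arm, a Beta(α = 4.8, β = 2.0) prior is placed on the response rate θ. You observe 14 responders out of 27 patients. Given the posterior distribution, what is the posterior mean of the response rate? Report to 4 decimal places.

0.5562

The Beta prior is conjugate to a Binomial/Bernoulli likelihood; the update adds successes to α and failures to β.
Posterior: Beta(α+k, β+n−k) = Beta(4.8+14, 2.0+13) = Beta(18.8, 15.0).
Posterior mean = α/(α+β) = 18.8/33.8 = 0.5562.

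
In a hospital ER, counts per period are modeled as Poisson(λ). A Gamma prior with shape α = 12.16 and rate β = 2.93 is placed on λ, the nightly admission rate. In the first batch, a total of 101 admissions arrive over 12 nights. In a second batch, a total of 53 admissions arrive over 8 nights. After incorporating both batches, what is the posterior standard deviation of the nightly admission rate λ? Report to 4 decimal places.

0.5622

With a Gamma(shape α, rate β) prior, the Poisson likelihood is conjugate: the posterior is Gamma(α + ΣXᵢ, β + n).
After batch 1: Gamma(α+S, β+n) = Gamma(12.16+101, 2.93+12) = Gamma(113.16, 14.93).
After batch 2: Gamma(α+S, β+n) = Gamma(113.16+53, 14.93+8) = Gamma(166.16, 22.93).
SD = √α/β = √166.16/22.93 = 0.5622.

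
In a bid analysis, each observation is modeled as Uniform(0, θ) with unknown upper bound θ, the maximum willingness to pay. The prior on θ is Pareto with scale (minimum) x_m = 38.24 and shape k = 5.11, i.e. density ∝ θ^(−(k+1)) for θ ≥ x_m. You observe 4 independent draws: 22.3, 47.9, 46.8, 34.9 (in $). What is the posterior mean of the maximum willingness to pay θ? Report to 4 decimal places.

53.8063

A Pareto(scale x_m, shape k) prior on the upper bound θ of Uniform(0, θ) is conjugate: posterior is Pareto(max(x_m, max xᵢ), k + n).
Sample maximum = 47.9; prior scale x_m = 38.24 → posterior scale = max = 47.90.
Posterior shape = 5.11 + 4 = 9.11.
E[θ|data] = k·x_m/(k−1) = 9.11·47.90/8.11 = 53.8063.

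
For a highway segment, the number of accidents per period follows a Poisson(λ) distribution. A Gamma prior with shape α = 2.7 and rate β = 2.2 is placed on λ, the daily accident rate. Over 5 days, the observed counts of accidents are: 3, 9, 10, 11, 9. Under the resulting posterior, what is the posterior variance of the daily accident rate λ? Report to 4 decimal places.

With a Gamma(shape α, rate β) prior, the Poisson likelihood is conjugate: the posterior is Gamma(α + ΣXᵢ, β + n).
Sum of counts S = 42 over n = 5 days.
Posterior: Gamma(α+S, β+n) = Gamma(2.7+42, 2.2+5) = Gamma(44.7, 7.2).
Var = α/β² = 44.7/7.2² = 0.8623.

0.8623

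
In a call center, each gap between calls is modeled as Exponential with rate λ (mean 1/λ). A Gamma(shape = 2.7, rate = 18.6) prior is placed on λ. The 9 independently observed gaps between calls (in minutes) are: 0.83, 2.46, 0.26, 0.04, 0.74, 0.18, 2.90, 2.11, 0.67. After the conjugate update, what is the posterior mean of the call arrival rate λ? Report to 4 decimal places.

With a Gamma(shape α, rate β) prior on the exponential rate λ, the posterior after n observations with total T = Σxᵢ is Gamma(α+n, β+T).
Sum of observations T = 10.19 minutes; n = 9.
Posterior: Gamma(2.7+9, 18.6+10.19) = Gamma(11.7, 28.79).
Posterior mean of λ = α/β = 11.7/28.79 = 0.4064.

0.4064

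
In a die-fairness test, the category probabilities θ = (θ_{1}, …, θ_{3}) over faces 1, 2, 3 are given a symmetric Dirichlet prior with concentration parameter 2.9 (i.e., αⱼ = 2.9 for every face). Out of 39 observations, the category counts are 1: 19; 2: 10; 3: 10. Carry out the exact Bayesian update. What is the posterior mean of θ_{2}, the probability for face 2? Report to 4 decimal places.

0.2704

The Dirichlet prior is conjugate to the Multinomial likelihood: each posterior αⱼ = prior αⱼ + observed count nⱼ.
Posterior concentration: (21.9, 12.9, 12.9), total = 47.7.
E[θ_{2}|data] = α_{2}/Σα = 12.9/47.7 = 0.2704.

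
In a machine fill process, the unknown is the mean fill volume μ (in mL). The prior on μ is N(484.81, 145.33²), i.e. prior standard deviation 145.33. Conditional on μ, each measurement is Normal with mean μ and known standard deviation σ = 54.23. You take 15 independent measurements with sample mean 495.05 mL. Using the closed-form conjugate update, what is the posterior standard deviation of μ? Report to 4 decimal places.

For Normal data with known variance σ², a Normal(μ₀, σ₀²) prior on μ is conjugate. Posterior precision = 1/σ₀² + n/σ²; posterior mean is the precision-weighted average of μ₀ and x̄.
σ₀² = 145.33² = 21120.8089, σ² = 54.23² = 2940.8929; σ² + n·σ₀² = 2940.8929 + 15·21120.8089 = 319753.0264.
Posterior precision = 1/σ₀² + n/σ² = 1/21120.8089 + 15/2940.8929 = (σ² + n·σ₀²)/(σ₀²σ²) = 319753.0264/(21120.8089·2940.8929); posterior variance σₙ² = σ₀²σ²/(σ² + n·σ₀²) = 21120.8089·2940.8929/319753.0264 = 194.256291.
Posterior SD = √σₙ² = √(21120.8089·2940.8929/319753.0264) = 13.9376.

13.9376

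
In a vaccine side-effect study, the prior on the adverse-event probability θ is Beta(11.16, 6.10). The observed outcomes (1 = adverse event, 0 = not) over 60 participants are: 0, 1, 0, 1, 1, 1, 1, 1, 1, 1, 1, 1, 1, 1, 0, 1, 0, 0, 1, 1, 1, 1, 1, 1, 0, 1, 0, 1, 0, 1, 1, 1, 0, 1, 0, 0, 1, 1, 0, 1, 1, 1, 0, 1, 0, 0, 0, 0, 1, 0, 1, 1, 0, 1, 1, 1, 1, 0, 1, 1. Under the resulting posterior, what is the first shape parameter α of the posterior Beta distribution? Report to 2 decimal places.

The Beta prior is conjugate to a Binomial/Bernoulli likelihood; the update adds successes to α and failures to β.
Posterior: Beta(α+k, β+n−k) = Beta(11.16+40, 6.10+20) = Beta(51.16, 26.10).
Posterior α = 51.16.

51.16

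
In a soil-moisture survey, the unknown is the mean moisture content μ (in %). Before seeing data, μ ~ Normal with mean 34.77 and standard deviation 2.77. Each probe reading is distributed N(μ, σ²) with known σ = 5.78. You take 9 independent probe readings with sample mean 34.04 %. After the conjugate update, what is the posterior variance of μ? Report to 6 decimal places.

For Normal data with known variance σ², a Normal(μ₀, σ₀²) prior on μ is conjugate. Posterior precision = 1/σ₀² + n/σ²; posterior mean is the precision-weighted average of μ₀ and x̄.
σ₀² = 2.77² = 7.6729, σ² = 5.78² = 33.4084; σ² + n·σ₀² = 33.4084 + 9·7.6729 = 102.4645.
Posterior precision = 1/σ₀² + n/σ² = 1/7.6729 + 9/33.4084 = (σ² + n·σ₀²)/(σ₀²σ²) = 102.4645/(7.6729·33.4084); posterior variance σₙ² = σ₀²σ²/(σ² + n·σ₀²) = 7.6729·33.4084/102.4645 = 2.501738.

2.501738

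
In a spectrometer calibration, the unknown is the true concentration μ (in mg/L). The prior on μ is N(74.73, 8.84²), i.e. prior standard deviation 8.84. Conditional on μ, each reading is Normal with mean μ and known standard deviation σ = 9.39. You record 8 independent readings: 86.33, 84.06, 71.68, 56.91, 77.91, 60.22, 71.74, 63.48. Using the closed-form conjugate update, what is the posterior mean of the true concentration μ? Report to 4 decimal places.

71.9354

For Normal data with known variance σ², a Normal(μ₀, σ₀²) prior on μ is conjugate. Posterior precision = 1/σ₀² + n/σ²; posterior mean is the precision-weighted average of μ₀ and x̄.
Σxᵢ = 86.33 + 84.06 + 71.68 + 56.91 + 77.91 + 60.22 + 71.74 + 63.48 = 572.33, so n·x̄ = 572.33.
σ₀² = 8.84² = 78.1456, σ² = 9.39² = 88.1721; σ² + n·σ₀² = 88.1721 + 8·78.1456 = 713.3369.
Posterior mean = (μ₀/σ₀² + n·x̄/σ²)/(1/σ₀² + n/σ²) = (σ²·μ₀ + σ₀²·n·x̄)/(σ² + n·σ₀²) = (88.1721·74.73 + 78.1456·572.33)/713.3369 = 51314.172281/713.3369 = 71.9354.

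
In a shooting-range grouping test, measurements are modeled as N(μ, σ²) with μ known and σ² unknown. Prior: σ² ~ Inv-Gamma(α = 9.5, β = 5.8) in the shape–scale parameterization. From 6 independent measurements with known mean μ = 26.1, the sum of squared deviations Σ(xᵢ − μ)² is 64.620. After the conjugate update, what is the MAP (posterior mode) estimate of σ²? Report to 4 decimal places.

2.8230

With known mean μ and an Inverse-Gamma(α, β) prior on σ², the Normal likelihood is conjugate: posterior is Inv-Gamma(α + n/2, β + Σ(xᵢ−μ)²/2).
Posterior: Inv-Gamma(9.5 + 6/2, 5.8 + 64.620/2) = Inv-Gamma(12.50, 38.1100).
Mode = β/(α+1) = 38.1100/13.50 = 2.8230.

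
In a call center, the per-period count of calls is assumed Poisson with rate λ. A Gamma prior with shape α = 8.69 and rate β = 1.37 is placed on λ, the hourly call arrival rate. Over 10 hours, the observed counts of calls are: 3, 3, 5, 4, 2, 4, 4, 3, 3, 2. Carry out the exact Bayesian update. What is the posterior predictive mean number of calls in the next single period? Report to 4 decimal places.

3.6667

With a Gamma(shape α, rate β) prior, the Poisson likelihood is conjugate: the posterior is Gamma(α + ΣXᵢ, β + n).
Sum of counts S = 33 over n = 10 hours.
Posterior: Gamma(α+S, β+n) = Gamma(8.69+33, 1.37+10) = Gamma(41.69, 11.37).
The predictive distribution for one future period is NegBinom with mean α/β = 3.6667.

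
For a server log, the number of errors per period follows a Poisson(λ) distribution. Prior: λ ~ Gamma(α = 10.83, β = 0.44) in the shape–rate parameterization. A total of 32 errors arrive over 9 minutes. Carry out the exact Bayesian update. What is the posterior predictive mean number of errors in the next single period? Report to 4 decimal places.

With a Gamma(shape α, rate β) prior, the Poisson likelihood is conjugate: the posterior is Gamma(α + ΣXᵢ, β + n).
Posterior: Gamma(α+S, β+n) = Gamma(10.83+32, 0.44+9) = Gamma(42.83, 9.44).
The predictive distribution for one future period is NegBinom with mean α/β = 4.5371.

4.5371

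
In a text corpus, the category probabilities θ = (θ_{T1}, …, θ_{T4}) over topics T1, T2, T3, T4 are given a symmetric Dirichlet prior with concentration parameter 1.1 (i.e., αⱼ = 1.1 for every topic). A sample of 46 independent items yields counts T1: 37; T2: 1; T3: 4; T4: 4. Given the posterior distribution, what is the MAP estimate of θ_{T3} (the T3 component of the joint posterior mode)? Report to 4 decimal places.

0.0884

The Dirichlet prior is conjugate to the Multinomial likelihood: each posterior αⱼ = prior αⱼ + observed count nⱼ.
Posterior concentration: (38.1, 2.1, 5.1, 5.1), total = 50.4.
Joint mode component: (α_{T3}−1)/(Σα−K) = 4.1/46.4 = 0.0884.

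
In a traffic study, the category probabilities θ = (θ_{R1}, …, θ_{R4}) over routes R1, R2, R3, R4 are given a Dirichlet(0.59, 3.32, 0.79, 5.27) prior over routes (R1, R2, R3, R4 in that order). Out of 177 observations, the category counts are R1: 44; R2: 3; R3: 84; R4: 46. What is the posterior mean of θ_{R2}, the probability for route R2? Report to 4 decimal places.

0.0338

The Dirichlet prior is conjugate to the Multinomial likelihood: each posterior αⱼ = prior αⱼ + observed count nⱼ.
Posterior concentration: (44.59, 6.32, 84.79, 51.27), total = 186.97.
E[θ_{R2}|data] = α_{R2}/Σα = 6.32/186.97 = 0.0338.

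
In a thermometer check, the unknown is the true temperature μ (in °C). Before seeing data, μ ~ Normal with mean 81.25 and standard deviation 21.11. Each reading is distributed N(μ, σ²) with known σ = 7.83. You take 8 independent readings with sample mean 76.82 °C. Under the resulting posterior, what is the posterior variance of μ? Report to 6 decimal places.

7.534048

For Normal data with known variance σ², a Normal(μ₀, σ₀²) prior on μ is conjugate. Posterior precision = 1/σ₀² + n/σ²; posterior mean is the precision-weighted average of μ₀ and x̄.
σ₀² = 21.11² = 445.6321, σ² = 7.83² = 61.3089; σ² + n·σ₀² = 61.3089 + 8·445.6321 = 3626.3657.
Posterior precision = 1/σ₀² + n/σ² = 1/445.6321 + 8/61.3089 = (σ² + n·σ₀²)/(σ₀²σ²) = 3626.3657/(445.6321·61.3089); posterior variance σₙ² = σ₀²σ²/(σ² + n·σ₀²) = 445.6321·61.3089/3626.3657 = 7.534048.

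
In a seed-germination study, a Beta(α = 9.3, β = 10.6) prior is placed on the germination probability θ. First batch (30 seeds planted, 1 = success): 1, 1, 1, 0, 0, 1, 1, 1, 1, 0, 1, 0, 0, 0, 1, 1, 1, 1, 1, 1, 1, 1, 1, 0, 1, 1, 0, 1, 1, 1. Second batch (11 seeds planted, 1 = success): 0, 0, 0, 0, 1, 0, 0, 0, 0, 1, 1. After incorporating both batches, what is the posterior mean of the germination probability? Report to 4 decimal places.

The Beta prior is conjugate to a Binomial/Bernoulli likelihood; the update adds successes to α and failures to β.
After batch 1: Beta(9.3+22, 10.6+8) = Beta(31.3, 18.6).
After batch 2: Beta(31.3+3, 18.6+8) = Beta(34.3, 26.6).
Posterior mean = α/(α+β) = 34.3/60.9 = 0.5632.

0.5632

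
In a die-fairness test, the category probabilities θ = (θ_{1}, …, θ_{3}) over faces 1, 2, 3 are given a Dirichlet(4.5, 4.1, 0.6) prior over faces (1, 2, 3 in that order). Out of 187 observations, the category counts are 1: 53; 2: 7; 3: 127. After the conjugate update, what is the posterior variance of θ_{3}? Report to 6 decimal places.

0.001153

The Dirichlet prior is conjugate to the Multinomial likelihood: each posterior αⱼ = prior αⱼ + observed count nⱼ.
Posterior concentration: (57.5, 11.1, 127.6), total = 196.2.
Var[θ_j] = α_j(Σα−α_j)/((Σα)²(Σα+1)) = 127.6·68.6/(196.2²·197.2) = 0.001153.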